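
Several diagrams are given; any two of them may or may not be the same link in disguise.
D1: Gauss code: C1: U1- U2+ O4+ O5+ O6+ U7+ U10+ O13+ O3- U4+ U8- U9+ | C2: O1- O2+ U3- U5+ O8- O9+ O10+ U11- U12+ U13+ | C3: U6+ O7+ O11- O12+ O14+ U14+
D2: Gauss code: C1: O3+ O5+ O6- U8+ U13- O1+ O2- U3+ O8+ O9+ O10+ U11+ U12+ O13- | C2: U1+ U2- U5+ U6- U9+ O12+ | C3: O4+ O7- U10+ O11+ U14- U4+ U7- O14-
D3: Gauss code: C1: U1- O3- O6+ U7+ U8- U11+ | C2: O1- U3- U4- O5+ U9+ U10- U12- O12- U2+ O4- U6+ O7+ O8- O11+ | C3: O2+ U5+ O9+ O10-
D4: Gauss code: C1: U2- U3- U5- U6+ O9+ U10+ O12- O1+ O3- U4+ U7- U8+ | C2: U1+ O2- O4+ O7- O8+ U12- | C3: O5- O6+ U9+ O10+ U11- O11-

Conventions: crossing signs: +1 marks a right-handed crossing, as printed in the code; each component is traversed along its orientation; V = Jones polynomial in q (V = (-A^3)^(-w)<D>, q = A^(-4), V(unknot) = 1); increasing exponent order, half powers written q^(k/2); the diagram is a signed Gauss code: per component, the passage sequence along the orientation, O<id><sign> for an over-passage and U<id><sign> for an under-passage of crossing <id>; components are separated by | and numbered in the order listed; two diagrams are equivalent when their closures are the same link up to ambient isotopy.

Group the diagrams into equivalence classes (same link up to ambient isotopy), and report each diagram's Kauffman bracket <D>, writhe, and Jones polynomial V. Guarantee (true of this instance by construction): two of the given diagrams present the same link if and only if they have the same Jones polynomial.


equivalence classes: {D1, D2} | {D3, D4}
D1 (bracket A^-2 + 2A^6 + A^14; 14 crossings at w = +6): V = q + 2q^3 + q^5
V(D2) = q + 2q^3 + q^5  (w +4, c 14, <D> = A^-8 + 2 + A^8)
V(D3) = 1 + q + q^2 + q^3  [12 crossings, <D> = A^-12 + A^-8 + A^-4 + 1, w = 0]
V(D4) = 1 + q + q^2 + q^3  (w 0, c 12, <D> = A^-12 + A^-8 + A^-4 + 1)
key observation: 2 values of V(q) split the 4 diagrams


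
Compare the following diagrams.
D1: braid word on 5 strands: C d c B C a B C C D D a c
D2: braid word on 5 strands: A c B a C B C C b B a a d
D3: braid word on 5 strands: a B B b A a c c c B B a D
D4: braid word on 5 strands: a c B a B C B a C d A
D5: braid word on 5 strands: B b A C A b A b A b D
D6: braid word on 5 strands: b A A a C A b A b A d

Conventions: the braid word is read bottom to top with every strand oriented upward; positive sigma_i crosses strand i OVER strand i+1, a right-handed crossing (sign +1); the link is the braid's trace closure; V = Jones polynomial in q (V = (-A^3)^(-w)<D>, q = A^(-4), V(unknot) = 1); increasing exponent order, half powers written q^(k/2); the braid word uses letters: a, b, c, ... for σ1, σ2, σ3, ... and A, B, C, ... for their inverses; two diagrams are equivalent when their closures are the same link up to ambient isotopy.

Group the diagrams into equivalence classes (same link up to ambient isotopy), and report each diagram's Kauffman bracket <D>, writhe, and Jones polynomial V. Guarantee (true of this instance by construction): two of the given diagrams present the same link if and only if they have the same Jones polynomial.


grouping into links: {D1, D2, D4} | {D3} | {D5, D6}
V(D1) = q^(-7/2) - 2q^(-5/2) + q^(-3/2) - 2q^(-1/2) + q^(1/2) - q^(3/2)  (w -3, c 13, <D> = A^-15 - A^-11 + 2A^-7 - A^-3 + 2A - A^5)
V(D2) = q^(-7/2) - 2q^(-5/2) + q^(-3/2) - 2q^(-1/2) + q^(1/2) - q^(3/2)  (w -1, c 13, <D> = A^-9 - A^-5 + 2A^-1 - A^3 + 2A^7 - A^11)
V(D3) = q^(-5/2) - q^(-3/2) + 2q^(-1/2) - 4q^(1/2) + 2q^(3/2) - 4q^(5/2) + 2q^(7/2) - q^(9/2) + q^(11/2)  [13 crossings, <D> = -A^-19 + A^-15 - 2A^-11 + 4A^-7 - 2A^-3 + 4A - 2A^5 + A^9 - A^13, w = +1]
V(D4) = q^(-7/2) - 2q^(-5/2) + q^(-3/2) - 2q^(-1/2) + q^(1/2) - q^(3/2)  (w -1, c 11, <D> = A^-9 - A^-5 + 2A^-1 - A^3 + 2A^7 - A^11)
V(D5) = -q^(-9/2) + 3q^(-7/2) - 4q^(-5/2) + 4q^(-3/2) - 5q^(-1/2) + 3q^(1/2) - 3q^(3/2) + q^(5/2)  (w -3, c 11, <D> = -A^-19 + 3A^-15 - 3A^-11 + 5A^-7 - 4A^-3 + 4A - 3A^5 + A^9)
V(D6) = -q^(-9/2) + 3q^(-7/2) - 4q^(-5/2) + 4q^(-3/2) - 5q^(-1/2) + 3q^(1/2) - 3q^(3/2) + q^(5/2)  [11 crossings, <D> = -A^-13 + 3A^-9 - 3A^-5 + 5A^-1 - 4A^3 + 4A^7 - 3A^11 + A^15, w = -1]
why: 3 values of V(q) split the 6 diagrams


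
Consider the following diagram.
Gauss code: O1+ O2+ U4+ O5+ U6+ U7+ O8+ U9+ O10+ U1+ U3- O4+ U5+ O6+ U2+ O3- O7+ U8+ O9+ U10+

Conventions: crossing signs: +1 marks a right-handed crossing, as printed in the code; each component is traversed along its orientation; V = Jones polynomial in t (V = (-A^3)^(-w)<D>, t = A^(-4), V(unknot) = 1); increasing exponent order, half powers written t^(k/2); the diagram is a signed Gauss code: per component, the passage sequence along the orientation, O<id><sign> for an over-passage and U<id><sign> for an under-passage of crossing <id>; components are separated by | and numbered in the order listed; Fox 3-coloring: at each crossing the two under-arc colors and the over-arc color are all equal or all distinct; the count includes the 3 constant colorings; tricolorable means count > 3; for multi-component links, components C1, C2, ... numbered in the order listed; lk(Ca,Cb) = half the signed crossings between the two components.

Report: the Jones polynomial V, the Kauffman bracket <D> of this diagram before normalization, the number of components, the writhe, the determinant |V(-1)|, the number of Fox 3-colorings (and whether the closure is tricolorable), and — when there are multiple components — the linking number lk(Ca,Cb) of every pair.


Jones polynomial: V(t) = t^3 - t^4 + 3t^5 - 4t^6 + 5t^7 - 5t^8 + 5t^9 - 4t^10 + 2t^11 - t^12
<D> = -A^-24 + 2A^-20 - 4A^-16 + 5A^-12 - 5A^-8 + 5A^-4 - 4 + 3A^4 - A^8 + A^12; writhe +8
components 1, writhe +8 (10 crossings)
3-colorings: 3 of 3^10, det 31 — not tricolorable
note: w = +8 (over 10 crossings) is diagram-only; (-A^3)^(-8) removes it from V


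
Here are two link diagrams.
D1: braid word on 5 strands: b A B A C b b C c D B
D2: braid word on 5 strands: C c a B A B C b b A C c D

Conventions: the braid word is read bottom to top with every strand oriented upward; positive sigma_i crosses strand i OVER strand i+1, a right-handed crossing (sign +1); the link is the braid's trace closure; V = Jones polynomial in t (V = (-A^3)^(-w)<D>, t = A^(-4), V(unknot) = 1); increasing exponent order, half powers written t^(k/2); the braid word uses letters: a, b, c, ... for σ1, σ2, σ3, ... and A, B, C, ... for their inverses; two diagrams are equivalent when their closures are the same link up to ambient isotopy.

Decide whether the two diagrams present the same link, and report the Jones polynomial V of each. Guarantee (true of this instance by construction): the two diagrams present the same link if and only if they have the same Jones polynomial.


equivalent: yes
V(D1) = -t^(-1/2) - t^(1/2)  (w -3, c 11, <D> = A^-11 + A^-7)
D2 (bracket A^-11 + A^-7; 13 crossings at w = -3): V = -t^(-1/2) - t^(1/2)
why: all 2 diagrams share one V(t), hence one class


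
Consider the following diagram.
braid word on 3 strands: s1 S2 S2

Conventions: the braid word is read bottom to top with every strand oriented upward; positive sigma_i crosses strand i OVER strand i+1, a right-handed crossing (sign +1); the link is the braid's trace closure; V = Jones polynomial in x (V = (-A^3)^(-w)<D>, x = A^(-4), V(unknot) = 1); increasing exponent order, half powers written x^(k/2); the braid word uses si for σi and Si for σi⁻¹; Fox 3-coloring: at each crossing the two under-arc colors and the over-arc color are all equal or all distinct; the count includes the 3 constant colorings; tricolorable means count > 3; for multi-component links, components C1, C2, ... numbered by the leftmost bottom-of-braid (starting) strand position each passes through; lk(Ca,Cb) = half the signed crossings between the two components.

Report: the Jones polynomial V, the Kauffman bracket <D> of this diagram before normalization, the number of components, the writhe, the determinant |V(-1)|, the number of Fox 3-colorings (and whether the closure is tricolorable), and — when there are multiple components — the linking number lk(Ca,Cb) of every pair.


V(x) = -x^(-5/2) - x^(-1/2)
bracket: A^-1 + A^7, w = -1
2 components, writhe -1, over 3 crossings
lk(C1,C2) = -1
det 2, colorings 3 of 3^3 — not tricolorable
observation: span 2 respects span(V) <= c + mu - 1 = 4 for this 2-component diagram


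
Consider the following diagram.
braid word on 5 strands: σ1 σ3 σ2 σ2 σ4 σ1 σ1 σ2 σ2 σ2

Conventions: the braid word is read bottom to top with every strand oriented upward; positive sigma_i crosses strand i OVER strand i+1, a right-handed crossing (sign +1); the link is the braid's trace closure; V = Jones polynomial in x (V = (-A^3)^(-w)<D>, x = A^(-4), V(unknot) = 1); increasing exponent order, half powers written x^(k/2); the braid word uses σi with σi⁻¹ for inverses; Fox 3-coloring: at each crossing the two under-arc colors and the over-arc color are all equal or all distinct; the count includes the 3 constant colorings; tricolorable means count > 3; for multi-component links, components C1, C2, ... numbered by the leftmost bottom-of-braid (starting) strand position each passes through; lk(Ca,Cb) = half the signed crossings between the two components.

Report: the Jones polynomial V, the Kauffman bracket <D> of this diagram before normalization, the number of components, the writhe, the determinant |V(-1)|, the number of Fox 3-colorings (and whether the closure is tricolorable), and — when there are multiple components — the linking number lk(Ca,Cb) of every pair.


V = x^3 + x^5 - x^8
<D> = -A^-2 + A^10 + A^18 (w = +10)
1 component over 10 crossings, w = +10
9 Fox colorings among 3^10, |V(-1)| = 3: tricolorable
why: V spans 5 powers of x: at least 5 crossings in any diagram


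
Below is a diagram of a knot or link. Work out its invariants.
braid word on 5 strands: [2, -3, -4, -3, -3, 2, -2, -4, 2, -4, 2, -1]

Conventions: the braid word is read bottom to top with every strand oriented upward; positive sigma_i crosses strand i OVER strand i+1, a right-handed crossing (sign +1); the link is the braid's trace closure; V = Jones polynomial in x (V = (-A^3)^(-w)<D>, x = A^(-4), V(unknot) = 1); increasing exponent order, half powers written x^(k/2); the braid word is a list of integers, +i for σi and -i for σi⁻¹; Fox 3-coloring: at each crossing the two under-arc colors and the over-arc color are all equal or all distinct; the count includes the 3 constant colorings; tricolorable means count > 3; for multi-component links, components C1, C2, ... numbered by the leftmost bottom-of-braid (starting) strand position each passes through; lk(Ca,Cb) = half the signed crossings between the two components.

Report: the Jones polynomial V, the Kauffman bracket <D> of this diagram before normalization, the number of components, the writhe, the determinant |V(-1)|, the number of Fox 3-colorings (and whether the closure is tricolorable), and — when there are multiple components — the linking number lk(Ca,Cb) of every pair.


V = -x^-6 + x^-5 - 2x^-4 + 3x^-3 - 2x^-2 + 3x^-1 - 1 + x - x^2
<D> = -A^-20 + A^-16 - A^-12 + 3A^-8 - 2A^-4 + 3 - 2A^4 + A^8 - A^12 (w = -4)
1 component over 12 crossings, w = -4
9 Fox colorings among 3^12, |V(-1)| = 15: tricolorable
why: the span of V is 8, forcing >= 8 crossings in any diagram


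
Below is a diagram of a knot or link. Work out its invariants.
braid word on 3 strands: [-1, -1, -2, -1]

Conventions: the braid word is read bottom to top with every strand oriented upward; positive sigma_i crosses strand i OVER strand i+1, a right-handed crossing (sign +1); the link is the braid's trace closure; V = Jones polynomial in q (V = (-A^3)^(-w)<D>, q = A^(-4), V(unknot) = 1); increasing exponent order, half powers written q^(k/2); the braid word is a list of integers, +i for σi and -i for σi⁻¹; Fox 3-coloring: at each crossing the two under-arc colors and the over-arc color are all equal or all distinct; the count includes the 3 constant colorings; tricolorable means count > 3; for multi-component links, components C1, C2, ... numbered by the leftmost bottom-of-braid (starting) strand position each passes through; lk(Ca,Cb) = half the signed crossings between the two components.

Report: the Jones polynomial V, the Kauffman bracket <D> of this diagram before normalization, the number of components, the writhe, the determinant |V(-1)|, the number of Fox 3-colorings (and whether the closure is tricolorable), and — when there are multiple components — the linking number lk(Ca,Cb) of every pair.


V(q) = -q^-4 + q^-3 + q^-1
bracket: A^-8 + 1 - A^4, w = -4
1 component, writhe -4, over 4 crossings
det 3, colorings 9 of 3^4 — tricolorable
observation: |V(-1)| = 3: so tricolorable, since 3 divides 3


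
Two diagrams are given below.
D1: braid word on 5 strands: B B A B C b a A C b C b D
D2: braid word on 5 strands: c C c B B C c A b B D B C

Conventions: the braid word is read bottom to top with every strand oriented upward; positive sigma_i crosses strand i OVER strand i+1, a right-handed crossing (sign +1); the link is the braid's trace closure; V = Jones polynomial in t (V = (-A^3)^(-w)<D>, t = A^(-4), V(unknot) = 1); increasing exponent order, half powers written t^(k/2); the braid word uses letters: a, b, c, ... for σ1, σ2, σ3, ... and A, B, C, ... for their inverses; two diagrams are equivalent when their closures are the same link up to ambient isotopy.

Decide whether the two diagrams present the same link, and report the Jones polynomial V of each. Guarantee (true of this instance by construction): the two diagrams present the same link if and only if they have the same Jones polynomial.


same link: no
V(D1) = t^(-11/2) - t^(-9/2) + t^(-7/2) - 2t^(-5/2) + t^(-3/2) - 2t^(-1/2)  [13 crossings, <D> = 2A^-13 - A^-9 + 2A^-5 - A^-1 + A^3 - A^7, w = -5]
V(D2) = t^(-9/2) - t^(-5/2) - t^(-3/2) - t^(-1/2)  (w -5, c 13, <D> = A^-13 + A^-9 + A^-5 - A^3)
note: 2 classes among 2 diagrams; unequal V(t) rules out equality


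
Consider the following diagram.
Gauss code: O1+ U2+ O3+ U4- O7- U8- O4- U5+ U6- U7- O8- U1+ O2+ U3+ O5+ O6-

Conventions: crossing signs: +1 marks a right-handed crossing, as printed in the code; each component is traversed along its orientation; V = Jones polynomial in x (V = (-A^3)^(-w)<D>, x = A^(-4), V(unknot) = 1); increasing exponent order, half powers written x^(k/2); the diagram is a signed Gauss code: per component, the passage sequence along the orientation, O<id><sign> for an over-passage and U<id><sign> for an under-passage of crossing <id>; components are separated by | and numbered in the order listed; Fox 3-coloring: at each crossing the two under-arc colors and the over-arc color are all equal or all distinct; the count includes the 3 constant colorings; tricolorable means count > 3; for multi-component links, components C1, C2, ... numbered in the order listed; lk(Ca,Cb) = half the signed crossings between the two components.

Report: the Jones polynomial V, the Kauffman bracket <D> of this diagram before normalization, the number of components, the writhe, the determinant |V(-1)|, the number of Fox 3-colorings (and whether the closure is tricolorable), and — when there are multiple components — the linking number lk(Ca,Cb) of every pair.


V(x) = -x^-3 + x^-2 - x^-1 + 3 - x + x^2 - x^3
bracket: -A^-12 + A^-8 - A^-4 + 3 - A^4 + A^8 - A^12, w = 0
1 component, writhe 0, over 8 crossings
det 9, colorings 27 of 3^8 — tricolorable
observation: w = 0 (over 8 crossings) is diagram-only; (-A^3)^(0) removes it from V


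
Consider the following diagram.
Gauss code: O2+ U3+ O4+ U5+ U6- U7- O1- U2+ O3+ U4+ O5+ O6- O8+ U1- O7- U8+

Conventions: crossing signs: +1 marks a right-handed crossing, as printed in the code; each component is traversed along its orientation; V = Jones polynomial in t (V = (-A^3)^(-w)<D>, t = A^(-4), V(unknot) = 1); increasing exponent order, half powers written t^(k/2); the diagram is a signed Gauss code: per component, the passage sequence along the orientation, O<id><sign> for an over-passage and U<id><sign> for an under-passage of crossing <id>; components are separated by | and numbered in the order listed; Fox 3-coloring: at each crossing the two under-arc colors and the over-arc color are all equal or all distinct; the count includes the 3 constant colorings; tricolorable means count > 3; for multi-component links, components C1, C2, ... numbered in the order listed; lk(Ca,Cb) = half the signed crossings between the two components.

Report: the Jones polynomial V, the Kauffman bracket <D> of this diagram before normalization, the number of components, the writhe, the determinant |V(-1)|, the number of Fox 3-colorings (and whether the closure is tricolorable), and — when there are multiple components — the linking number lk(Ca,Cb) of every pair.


Jones polynomial: V(t) = t^-1 - 1 + 2t - 2t^2 + 2t^3 - 2t^4 + t^5
<D> = A^-14 - 2A^-10 + 2A^-6 - 2A^-2 + 2A^2 - A^6 + A^10; writhe +2
components 1, writhe +2 (8 crossings)
3-colorings: 3 of 3^8, det 11 — not tricolorable
note: det 11 = |V(-1)|; not divisible by 3, so not tricolorable


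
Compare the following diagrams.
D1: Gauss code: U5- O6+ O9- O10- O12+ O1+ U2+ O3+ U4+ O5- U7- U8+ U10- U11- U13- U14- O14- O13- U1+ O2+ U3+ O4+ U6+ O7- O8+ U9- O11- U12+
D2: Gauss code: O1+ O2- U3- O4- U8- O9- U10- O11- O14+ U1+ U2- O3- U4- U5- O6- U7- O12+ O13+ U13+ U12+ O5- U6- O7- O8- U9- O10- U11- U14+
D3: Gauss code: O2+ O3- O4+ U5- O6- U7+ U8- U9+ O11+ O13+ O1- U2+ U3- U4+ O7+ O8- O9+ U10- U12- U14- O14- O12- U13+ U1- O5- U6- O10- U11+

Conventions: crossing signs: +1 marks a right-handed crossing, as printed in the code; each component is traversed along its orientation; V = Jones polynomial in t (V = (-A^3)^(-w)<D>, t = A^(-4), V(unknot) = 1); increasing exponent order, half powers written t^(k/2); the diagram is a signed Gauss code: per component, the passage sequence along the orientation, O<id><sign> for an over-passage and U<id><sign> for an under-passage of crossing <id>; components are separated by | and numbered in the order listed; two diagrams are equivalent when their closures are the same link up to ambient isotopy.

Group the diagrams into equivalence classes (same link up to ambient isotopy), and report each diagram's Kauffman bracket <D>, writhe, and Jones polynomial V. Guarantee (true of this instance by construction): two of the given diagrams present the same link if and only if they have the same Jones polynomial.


classes: {D1} | {D2} | {D3}
V(D1) = t^-1 - 1 + 2t - 2t^2 + 2t^3 - 2t^4 + t^5  [14 crossings, <D> = A^-20 - 2A^-16 + 2A^-12 - 2A^-8 + 2A^-4 - 1 + A^4, w = 0]
V(D2) = t^-11 - 2t^-10 + 2t^-9 - 3t^-8 + 2t^-7 - 2t^-6 + 2t^-5 + t^-3  (w -6, c 14, <D> = A^-6 + 2A^2 - 2A^6 + 2A^10 - 3A^14 + 2A^18 - 2A^22 + A^26)
V(D3) = -t^-3 + 2t^-2 - 2t^-1 + 3 - 2t + 2t^2 - t^3  [14 crossings, <D> = -A^-18 + 2A^-14 - 2A^-10 + 3A^-6 - 2A^-2 + 2A^2 - A^6, w = -2]
note: comparing 3 Jones polynomials yields 3 groups


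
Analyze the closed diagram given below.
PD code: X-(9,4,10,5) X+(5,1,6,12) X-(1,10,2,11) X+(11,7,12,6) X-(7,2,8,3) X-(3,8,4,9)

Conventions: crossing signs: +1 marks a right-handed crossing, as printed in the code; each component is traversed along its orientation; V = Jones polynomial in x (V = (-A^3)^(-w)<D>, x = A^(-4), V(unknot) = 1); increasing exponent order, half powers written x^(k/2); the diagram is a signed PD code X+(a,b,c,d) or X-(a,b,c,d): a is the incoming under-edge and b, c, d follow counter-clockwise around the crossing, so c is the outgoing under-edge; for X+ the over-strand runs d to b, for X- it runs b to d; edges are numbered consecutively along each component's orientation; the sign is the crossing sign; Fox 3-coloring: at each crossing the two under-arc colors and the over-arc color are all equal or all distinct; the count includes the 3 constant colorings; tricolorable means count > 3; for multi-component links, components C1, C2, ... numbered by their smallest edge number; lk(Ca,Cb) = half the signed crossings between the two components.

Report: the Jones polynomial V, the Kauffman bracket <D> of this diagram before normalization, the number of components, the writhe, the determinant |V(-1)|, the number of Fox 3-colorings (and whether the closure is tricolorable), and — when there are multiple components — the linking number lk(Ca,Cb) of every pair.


V(x) = x^-5 - 2x^-4 + 2x^-3 - 2x^-2 + 2x^-1 - 1 + x
bracket: A^-10 - A^-6 + 2A^-2 - 2A^2 + 2A^6 - 2A^10 + A^14, w = -2
1 component, writhe -2, over 6 crossings
det 11, colorings 3 of 3^6 — not tricolorable
observation: w = -2 shifts under R1 moves; the (-A^3)^(2) factor cancels that in V


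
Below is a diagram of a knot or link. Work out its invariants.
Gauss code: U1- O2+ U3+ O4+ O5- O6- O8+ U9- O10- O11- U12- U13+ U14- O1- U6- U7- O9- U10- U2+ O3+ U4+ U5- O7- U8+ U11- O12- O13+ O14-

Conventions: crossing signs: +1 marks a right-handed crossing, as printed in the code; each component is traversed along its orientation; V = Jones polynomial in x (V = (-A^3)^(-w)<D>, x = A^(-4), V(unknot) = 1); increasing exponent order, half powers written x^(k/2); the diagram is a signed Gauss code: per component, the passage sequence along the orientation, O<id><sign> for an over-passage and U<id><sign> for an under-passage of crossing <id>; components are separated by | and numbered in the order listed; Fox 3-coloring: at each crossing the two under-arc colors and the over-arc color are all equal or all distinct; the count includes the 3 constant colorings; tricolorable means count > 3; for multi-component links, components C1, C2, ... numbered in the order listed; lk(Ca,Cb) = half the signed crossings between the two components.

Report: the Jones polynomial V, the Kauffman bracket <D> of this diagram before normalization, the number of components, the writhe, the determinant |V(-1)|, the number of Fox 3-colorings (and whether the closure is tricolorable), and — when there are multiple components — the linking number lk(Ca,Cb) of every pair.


V = -x^-8 + 2x^-7 - 3x^-6 + 4x^-5 - 5x^-4 + 5x^-3 - 3x^-2 + 3x^-1 - 1
<D> = -A^-12 + 3A^-8 - 3A^-4 + 5 - 5A^4 + 4A^8 - 3A^12 + 2A^16 - A^20 (w = -4)
1 component over 14 crossings, w = -4
9 Fox colorings among 3^14, |V(-1)| = 27: tricolorable
why: |V(-1)| = 27: so tricolorable, since 3 divides 27


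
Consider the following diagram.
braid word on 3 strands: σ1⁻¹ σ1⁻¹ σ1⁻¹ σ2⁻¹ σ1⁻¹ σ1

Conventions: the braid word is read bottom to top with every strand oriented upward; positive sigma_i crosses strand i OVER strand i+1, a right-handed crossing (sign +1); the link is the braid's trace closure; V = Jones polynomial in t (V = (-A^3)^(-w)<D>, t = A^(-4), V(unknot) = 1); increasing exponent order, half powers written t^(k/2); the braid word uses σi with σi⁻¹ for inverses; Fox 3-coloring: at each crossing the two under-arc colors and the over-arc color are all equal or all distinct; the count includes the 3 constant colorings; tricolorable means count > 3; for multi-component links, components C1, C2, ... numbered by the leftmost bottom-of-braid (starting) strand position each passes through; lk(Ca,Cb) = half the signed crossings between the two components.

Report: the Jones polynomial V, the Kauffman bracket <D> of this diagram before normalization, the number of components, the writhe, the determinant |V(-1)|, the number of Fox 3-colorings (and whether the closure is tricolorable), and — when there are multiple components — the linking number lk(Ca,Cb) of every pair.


V = -t^-4 + t^-3 + t^-1
<D> = A^-8 + 1 - A^4 (w = -4)
1 component over 6 crossings, w = -4
9 Fox colorings among 3^6, |V(-1)| = 3: tricolorable
why: det 3 = |V(-1)|; divisible by 3, so tricolorable


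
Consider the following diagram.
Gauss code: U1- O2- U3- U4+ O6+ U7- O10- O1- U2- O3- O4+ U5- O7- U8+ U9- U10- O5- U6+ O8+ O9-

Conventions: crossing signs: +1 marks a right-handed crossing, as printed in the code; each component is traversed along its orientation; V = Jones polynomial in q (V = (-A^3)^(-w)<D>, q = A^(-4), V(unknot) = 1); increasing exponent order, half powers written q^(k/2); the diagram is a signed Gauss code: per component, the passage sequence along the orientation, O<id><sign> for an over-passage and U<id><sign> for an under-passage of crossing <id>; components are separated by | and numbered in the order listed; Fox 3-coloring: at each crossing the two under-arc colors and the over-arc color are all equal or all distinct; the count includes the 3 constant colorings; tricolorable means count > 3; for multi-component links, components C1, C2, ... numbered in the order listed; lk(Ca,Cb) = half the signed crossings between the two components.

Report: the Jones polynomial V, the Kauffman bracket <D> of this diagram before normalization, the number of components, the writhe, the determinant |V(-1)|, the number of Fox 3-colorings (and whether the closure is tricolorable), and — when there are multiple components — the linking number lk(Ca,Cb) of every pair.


V = -q^-6 + q^-5 - q^-4 + 2q^-3 - q^-2 + q^-1
<D> = A^-8 - A^-4 + 2 - A^4 + A^8 - A^12 (w = -4)
1 component over 10 crossings, w = -4
3 Fox colorings among 3^10, |V(-1)| = 7: not tricolorable
why: V spans 5 powers of q: at least 5 crossings in any diagram


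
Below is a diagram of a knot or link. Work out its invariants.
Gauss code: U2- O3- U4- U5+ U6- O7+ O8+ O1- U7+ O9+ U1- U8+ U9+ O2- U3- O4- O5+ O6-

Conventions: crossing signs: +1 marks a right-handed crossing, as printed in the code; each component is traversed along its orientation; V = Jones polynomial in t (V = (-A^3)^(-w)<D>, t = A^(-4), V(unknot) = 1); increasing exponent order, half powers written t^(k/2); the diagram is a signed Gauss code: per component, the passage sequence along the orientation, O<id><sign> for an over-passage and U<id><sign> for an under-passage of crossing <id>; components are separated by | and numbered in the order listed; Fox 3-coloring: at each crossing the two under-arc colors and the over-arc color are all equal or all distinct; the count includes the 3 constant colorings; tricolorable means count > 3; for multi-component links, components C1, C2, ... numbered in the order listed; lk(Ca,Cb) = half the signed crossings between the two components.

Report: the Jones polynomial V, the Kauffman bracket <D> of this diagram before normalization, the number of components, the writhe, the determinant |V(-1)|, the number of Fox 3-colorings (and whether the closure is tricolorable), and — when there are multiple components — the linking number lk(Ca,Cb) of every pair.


V = -t^-4 + t^-3 + t^-1
<D> = -A - A^9 + A^13 (w = -1)
1 component over 9 crossings, w = -1
9 Fox colorings among 3^9, |V(-1)| = 3: tricolorable
why: the span of V is 3, forcing >= 3 crossings in any diagram


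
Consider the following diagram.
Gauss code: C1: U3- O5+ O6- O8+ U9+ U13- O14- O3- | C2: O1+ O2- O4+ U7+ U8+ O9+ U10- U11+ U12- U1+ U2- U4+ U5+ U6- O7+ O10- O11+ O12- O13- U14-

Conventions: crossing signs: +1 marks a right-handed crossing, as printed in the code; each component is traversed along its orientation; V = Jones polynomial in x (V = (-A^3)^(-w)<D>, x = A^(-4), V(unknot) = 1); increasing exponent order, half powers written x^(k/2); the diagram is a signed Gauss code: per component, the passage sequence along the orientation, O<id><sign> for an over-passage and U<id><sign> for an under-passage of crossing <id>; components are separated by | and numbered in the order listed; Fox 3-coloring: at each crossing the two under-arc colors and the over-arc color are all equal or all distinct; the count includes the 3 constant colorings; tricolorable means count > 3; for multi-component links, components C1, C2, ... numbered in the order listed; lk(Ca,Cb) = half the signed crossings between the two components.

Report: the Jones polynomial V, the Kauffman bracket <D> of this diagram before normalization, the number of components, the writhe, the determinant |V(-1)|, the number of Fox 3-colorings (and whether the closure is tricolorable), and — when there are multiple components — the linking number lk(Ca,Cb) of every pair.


V = -x^(-3/2) + x^(-1/2) - 2x^(1/2) + x^(3/2) - 2x^(5/2) + x^(7/2)
<D> = A^-14 - 2A^-10 + A^-6 - 2A^-2 + A^2 - A^6 (w = 0)
2 components over 14 crossings, w = 0
lk(C1,C2): 0
3 Fox colorings among 3^14, |V(-1)| = 8: not tricolorable
why: det 8 = |V(-1)|; not divisible by 3, so not tricolorable


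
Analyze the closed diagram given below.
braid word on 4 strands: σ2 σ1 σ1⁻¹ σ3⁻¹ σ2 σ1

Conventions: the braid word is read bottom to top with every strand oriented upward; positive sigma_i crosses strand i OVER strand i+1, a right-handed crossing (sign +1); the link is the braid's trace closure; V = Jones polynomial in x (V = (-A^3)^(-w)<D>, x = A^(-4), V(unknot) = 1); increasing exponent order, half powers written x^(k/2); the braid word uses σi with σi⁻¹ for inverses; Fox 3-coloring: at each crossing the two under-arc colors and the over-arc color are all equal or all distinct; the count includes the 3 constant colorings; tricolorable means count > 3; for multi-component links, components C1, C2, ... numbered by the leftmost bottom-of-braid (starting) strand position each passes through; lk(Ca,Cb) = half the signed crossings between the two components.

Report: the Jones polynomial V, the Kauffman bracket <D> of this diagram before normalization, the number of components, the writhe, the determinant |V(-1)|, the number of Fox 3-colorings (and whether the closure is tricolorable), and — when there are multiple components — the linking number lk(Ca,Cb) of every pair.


V(x) = -x^(1/2) - x^(5/2)
bracket: -A^-4 - A^4, w = +2
2 components, writhe +2, over 6 crossings
lk(C1,C2) = +1
det 2, colorings 3 of 3^6 — not tricolorable
observation: summing lk over 1 pair gives +1


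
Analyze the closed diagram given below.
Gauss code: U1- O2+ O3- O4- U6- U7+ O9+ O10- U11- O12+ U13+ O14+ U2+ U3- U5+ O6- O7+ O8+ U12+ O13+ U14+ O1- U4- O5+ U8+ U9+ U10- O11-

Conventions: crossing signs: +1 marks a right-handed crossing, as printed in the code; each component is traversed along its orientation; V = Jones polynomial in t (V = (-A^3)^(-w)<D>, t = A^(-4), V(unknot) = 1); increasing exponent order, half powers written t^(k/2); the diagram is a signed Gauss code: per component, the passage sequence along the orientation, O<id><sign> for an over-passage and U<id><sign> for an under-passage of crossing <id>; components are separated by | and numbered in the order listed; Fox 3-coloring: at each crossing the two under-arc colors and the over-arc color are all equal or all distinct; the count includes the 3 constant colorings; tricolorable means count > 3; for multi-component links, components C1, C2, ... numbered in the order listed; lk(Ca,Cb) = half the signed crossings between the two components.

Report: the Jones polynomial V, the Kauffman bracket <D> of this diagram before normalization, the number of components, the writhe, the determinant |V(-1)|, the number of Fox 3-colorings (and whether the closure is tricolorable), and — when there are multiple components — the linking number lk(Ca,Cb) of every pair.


V = -t^-2 + 2t^-1 - 3 + 5t - 4t^2 + 5t^3 - 4t^4 + 2t^5 - t^6
<D> = -A^-18 + 2A^-14 - 4A^-10 + 5A^-6 - 4A^-2 + 5A^2 - 3A^6 + 2A^10 - A^14 (w = +2)
1 component over 14 crossings, w = +2
9 Fox colorings among 3^14, |V(-1)| = 27: tricolorable
why: the span of V is 8, forcing >= 8 crossings in any diagram


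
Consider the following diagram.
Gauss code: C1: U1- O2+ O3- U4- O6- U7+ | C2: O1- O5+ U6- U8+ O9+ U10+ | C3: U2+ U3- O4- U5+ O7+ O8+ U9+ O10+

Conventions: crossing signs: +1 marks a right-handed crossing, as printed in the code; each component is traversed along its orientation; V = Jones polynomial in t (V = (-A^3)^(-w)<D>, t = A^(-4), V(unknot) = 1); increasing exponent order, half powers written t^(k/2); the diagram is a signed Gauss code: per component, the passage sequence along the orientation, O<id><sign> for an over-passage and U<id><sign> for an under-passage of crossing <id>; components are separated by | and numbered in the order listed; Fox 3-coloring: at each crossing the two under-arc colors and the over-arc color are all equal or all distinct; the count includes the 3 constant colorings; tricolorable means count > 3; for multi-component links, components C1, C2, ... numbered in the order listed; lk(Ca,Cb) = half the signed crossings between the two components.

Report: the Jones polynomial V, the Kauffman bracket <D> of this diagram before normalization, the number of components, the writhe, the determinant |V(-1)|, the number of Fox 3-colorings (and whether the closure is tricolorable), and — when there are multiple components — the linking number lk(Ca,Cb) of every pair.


V(t) = t^-1 + 2t - t^2 + 2t^3 - t^4 + t^5
bracket: A^-14 - A^-10 + 2A^-6 - A^-2 + 2A^2 + A^10, w = +2
3 components, writhe +2, over 10 crossings
lk(C1,C2) = -1
linking number lk(C1,C3) = 0
lk(C2,C3): +2
det 8, colorings 3 of 3^10 — not tricolorable
observation: |V(-1)| = 8: so not tricolorable, since 3 does not divide 8


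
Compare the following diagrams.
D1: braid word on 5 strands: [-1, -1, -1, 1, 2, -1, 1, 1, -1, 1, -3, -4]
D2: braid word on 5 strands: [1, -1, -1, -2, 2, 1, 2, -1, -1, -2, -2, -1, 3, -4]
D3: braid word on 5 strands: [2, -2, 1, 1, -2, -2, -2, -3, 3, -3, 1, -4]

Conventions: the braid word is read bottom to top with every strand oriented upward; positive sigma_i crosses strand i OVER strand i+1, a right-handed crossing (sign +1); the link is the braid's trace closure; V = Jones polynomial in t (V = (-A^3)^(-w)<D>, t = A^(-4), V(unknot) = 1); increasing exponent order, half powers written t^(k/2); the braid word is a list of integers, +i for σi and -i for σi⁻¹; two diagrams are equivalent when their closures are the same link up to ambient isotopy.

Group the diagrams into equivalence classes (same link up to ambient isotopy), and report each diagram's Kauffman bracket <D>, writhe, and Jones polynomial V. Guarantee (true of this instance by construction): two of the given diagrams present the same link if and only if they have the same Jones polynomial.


grouping into links: {D1} | {D2} | {D3}
V(D1) = 1  (w -2, c 12, <D> = A^-6)
D2 (bracket A^-8 - A^-4 + 2 - A^4 + A^8 - A^12; 14 crossings at w = -4): V = -t^-6 + t^-5 - t^-4 + 2t^-3 - t^-2 + t^-1
D3 (bracket -A^-18 + A^-14 - A^-10 + 3A^-6 - A^-2 + A^2 - A^6; 12 crossings at w = -2): V = -t^-3 + t^-2 - t^-1 + 3 - t + t^2 - t^3
why: 3 values of V(t) split the 3 diagrams


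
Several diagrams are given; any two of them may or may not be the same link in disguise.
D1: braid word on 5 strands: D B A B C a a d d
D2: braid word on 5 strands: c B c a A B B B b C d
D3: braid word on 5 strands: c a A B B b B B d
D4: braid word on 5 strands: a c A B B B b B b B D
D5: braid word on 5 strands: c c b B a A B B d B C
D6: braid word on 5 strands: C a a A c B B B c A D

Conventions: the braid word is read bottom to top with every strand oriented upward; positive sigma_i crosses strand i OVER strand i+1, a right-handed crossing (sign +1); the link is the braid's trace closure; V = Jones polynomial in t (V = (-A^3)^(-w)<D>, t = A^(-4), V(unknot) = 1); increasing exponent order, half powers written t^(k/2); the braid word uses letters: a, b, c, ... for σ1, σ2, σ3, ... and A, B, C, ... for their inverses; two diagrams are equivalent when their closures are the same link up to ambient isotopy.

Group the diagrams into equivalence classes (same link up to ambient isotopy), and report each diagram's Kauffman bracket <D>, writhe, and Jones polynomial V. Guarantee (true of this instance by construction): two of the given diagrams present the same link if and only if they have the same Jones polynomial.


equivalence classes: {D1} | {D2, D3, D4, D5, D6}
D1 (bracket A^-5 + A^-1; 9 crossings at w = -1): V = -t^(-1/2) - t^(1/2)
V(D2) = t^(-9/2) - t^(-5/2) - t^(-3/2) - t^(-1/2)  [11 crossings, <D> = A^-1 + A^3 + A^7 - A^15, w = -1]
V(D3) = t^(-9/2) - t^(-5/2) - t^(-3/2) - t^(-1/2)  (w -1, c 9, <D> = A^-1 + A^3 + A^7 - A^15)
V(D4) = t^(-9/2) - t^(-5/2) - t^(-3/2) - t^(-1/2)  (w -3, c 11, <D> = A^-7 + A^-3 + A - A^9)
V(D5) = t^(-9/2) - t^(-5/2) - t^(-3/2) - t^(-1/2)  (w -1, c 11, <D> = A^-1 + A^3 + A^7 - A^15)
V(D6) = t^(-9/2) - t^(-5/2) - t^(-3/2) - t^(-1/2)  [11 crossings, <D> = A^-7 + A^-3 + A - A^9, w = -3]
key observation: comparing 6 Jones polynomials yields 2 groups


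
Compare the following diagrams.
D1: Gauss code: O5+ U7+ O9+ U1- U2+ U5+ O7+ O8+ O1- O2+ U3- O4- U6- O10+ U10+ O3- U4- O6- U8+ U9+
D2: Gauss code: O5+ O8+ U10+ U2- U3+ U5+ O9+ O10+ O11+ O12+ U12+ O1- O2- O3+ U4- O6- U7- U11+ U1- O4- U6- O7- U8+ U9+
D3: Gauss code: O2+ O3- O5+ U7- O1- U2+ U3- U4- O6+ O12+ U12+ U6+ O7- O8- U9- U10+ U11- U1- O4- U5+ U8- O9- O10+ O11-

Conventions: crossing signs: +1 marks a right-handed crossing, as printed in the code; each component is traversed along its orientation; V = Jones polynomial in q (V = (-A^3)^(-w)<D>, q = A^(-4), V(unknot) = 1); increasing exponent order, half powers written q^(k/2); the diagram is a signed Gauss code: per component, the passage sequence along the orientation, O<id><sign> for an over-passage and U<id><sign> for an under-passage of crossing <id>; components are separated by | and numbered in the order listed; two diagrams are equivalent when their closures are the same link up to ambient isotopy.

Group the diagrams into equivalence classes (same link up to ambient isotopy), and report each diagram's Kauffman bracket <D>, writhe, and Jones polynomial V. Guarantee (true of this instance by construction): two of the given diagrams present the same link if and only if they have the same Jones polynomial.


classes: {D1, D2} | {D3}
V(D1) = -q^-3 + q^-2 - q^-1 + 3 - q + q^2 - q^3  [10 crossings, <D> = -A^-6 + A^-2 - A^2 + 3A^6 - A^10 + A^14 - A^18, w = +2]
V(D2) = -q^-3 + q^-2 - q^-1 + 3 - q + q^2 - q^3  (w +2, c 12, <D> = -A^-6 + A^-2 - A^2 + 3A^6 - A^10 + A^14 - A^18)
D3 (bracket A^-2 - A^2 + 2A^6 - A^10 + A^14 - A^18; 12 crossings at w = -2): V = -q^-6 + q^-5 - q^-4 + 2q^-3 - q^-2 + q^-1
note: V(q) takes 2 values over 3 diagrams, fixing the grouping


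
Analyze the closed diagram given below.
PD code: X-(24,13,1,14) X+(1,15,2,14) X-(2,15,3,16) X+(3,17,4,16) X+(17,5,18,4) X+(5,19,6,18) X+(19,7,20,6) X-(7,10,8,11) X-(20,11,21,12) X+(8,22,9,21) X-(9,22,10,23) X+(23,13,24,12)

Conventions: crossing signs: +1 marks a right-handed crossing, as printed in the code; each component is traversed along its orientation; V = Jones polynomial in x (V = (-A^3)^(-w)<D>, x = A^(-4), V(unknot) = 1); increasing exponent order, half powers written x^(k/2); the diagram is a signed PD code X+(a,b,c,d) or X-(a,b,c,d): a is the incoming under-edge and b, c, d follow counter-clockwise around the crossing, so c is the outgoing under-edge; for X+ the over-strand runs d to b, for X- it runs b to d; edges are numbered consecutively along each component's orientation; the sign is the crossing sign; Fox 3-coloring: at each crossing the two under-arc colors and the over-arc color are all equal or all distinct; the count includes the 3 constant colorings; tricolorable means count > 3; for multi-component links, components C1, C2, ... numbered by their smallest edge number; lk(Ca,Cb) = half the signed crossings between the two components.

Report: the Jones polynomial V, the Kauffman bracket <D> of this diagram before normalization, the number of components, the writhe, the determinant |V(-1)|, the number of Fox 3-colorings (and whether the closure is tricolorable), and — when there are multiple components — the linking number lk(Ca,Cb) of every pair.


Jones polynomial: V(x) = x + x^3 - x^4
<D> = -A^-10 + A^-6 + A^2; writhe +2
components 1, writhe +2 (12 crossings)
3-colorings: 9 of 3^12, det 3 — tricolorable
note: w = +2 (over 12 crossings) is diagram-only; (-A^3)^(-2) removes it from V


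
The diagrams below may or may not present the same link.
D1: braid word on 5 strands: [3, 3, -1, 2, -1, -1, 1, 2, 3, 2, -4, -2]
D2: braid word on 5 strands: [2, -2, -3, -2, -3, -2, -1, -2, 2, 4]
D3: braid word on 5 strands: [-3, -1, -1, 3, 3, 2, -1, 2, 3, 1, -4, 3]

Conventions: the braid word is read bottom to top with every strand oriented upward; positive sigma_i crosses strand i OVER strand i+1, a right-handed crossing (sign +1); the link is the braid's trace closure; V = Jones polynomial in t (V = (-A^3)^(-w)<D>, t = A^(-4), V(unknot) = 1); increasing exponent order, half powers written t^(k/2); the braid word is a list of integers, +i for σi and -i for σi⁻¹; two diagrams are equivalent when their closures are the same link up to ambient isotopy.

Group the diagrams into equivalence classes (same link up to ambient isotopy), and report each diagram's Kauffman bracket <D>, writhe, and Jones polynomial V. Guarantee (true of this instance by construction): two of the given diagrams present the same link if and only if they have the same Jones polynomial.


grouping into links: {D1, D3} | {D2}
V(D1) = t^-1 - 1 + 2t - 3t^2 + 3t^3 - 2t^4 + 2t^5 - t^6  (w +2, c 12, <D> = -A^-18 + 2A^-14 - 2A^-10 + 3A^-6 - 3A^-2 + 2A^2 - A^6 + A^10)
D2 (bracket A^-8 + 1 - A^4; 10 crossings at w = -4): V = -t^-4 + t^-3 + t^-1
V(D3) = t^-1 - 1 + 2t - 3t^2 + 3t^3 - 2t^4 + 2t^5 - t^6  (w +2, c 12, <D> = -A^-18 + 2A^-14 - 2A^-10 + 3A^-6 - 3A^-2 + 2A^2 - A^6 + A^10)
key observation: comparing 3 Jones polynomials yields 2 groups
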